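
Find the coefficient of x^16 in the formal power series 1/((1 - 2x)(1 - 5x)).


By partial fractions or Cauchy convolution:
The coefficient equals sum_{k=0}^{16} 2^k * 5^(16-k).
= 254313107351

254313107351


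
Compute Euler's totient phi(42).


phi(n) counts integers in [1, n] coprime to n. Using the multiplicative formula phi(n) = n * prod_{p | n} (1 - 1/p):
42 = 2 * 3 * 7, so
phi(42) = 42 * (1 - 1/2) * (1 - 1/3) * (1 - 1/7) = 12.

12


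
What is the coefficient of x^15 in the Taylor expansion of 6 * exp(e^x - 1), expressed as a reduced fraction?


exp(e^x - 1) = sum_{k>=0} Bell_k x^k / k!, where Bell_k is the k-th Bell number.
So the coefficient of x^15 is 6 * Bell_15 / 15!.
Computing: Bell_15 = 1382958545 and 15! = 1307674368000, giving
6 * 1382958545/1307674368000 = 276591709/43589145600.

276591709/43589145600


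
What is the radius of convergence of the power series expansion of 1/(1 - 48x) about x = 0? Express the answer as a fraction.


Expanding 1/(1 - 48x) = sum_{k>=0} 48^k x^k, the series converges when |48x| < 1, i.e., |x| < 1/48.
So the radius of convergence is 1/48 = 1/48.

1/48


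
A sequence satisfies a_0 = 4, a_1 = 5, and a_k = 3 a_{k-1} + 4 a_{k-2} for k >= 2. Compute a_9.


The characteristic equation is t^2 - 3 t - 4 = 0, with roots r_1 = 4 and r_2 = -1 (so c_1 = r_1 + r_2, c_2 = -r_1 r_2 as required).
One can use the closed form a_n = A r_1^n + B r_2^n, but direct iteration is more reliable:
a_0 = 4, a_1 = 5, a_2 = 31, a_3 = 113, a_4 = 463, a_5 = 1841, a_6 = 7375, a_7 = 29489, a_8 = 117967, a_9 = 471857.
So a_9 = 471857.

471857


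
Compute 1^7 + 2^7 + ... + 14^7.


This power sum has a closed form given by Faulhaber's formula
sum_{k=1}^{m} k^p = (1 / (p + 1)) * sum_{j=0}^{p} C(p + 1, j) B_j m^(p + 1 - j),
but for small m direct computation is fastest:
1 + 128 + 2187 + 16384 + 78125 + 279936 + 823543 + 2097152 + 4782969 + 10000000 + 19487171 + 35831808 + 62748517 + 105413504 = 241561425.

241561425


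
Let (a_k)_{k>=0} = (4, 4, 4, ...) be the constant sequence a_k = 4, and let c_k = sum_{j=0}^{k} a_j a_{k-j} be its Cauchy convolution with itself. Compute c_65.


Since a_j = 4 for all j >= 0, the convolution sum becomes
c_k = sum_{j=0}^{k} 4 * 4 = 16 * (k + 1).
Equivalently, the generating function of (a_k) is 4/(1 - x) and its square is 16/(1 - x)^2 = sum_{k>=0} 16(k + 1) x^k.
For k = 65: 16 * 66 = 1056.

1056


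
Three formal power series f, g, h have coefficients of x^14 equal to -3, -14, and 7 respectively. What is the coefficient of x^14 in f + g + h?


Series addition is componentwise:
-3 + -14 + 7
= -10

-10


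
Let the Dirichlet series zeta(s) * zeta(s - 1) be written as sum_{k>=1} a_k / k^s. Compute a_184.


Convolution gives a_k = sum_{d | k} d * 1 = sum_{d | k} d = sigma(k), the sum of positive divisors of k.
For k = 184, the divisors are 1, 2, 4, 8, 23, 46, 92, 184, so
sigma(184) = 1 + 2 + 4 + 8 + 23 + 46 + 92 + 184 = 360.

360


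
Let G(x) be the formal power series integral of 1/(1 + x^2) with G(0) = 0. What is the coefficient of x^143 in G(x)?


1/(1 + x^2) = sum_{j>=0} (-1)^j x^(2j). Integrating termwise with G(0) = 0:
G(x) = sum_{j>=0} (-1)^j x^(2j+1) / (2j+1) = arctan(x).
Only odd powers are nonzero. For x^143 write 143 = 2*71 + 1, giving
(-1)^71 / 143 = -1/143 = -1/143.

-1/143


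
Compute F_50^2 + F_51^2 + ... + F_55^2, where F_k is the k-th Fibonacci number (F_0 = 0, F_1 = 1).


There is a standard identity sum_{k=0}^{N} F_k^2 = F_N * F_{N+1} (proved inductively from the telescoping relation F_k^2 = F_k F_{k+1} - F_{k-1} F_k). Then
sum_{k=50}^{55} F_k^2 = F_55 F_56 - F_49 F_50.
Computing: F_55 = 139583862445, F_56 = 225851433717, F_49 = 7778742049, F_50 = 12586269025.
Sum = 139583862445 * 225851433717 - 7778742049 * 12586269025 = 31427310116854969325840.

31427310116854969325840


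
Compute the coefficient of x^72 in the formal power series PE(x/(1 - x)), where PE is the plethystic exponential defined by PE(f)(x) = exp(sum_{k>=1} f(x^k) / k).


For f(x) = x/(1 - x) we have
sum_{k>=1} f(x^k) / k = sum_{k>=1} (1/k) * x^k / (1 - x^k) = sum_{k, m >= 1} x^(k m) / k,
which after exponentiating simplifies to
PE(x/(1 - x)) = prod_{k>=1} 1 / (1 - x^k).
This is the generating function for the partition function p(n), so the coefficient of x^72 is p(72).
Computing p(72) by dynamic programming over parts 1, 2, ..., 72: p(72) = 5392783.

5392783


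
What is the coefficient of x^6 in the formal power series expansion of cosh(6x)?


The Maclaurin series is cosh(t) = sum_{m>=0} t^(2m) / (2m)!, so substituting t = 6x, only even powers of x are nonzero, with coefficient of x^(2m) equal to 6^(2m) / (2m)!.
For x^6 the coefficient is 6^6/6! = 46656/720 = 324/5.

324/5


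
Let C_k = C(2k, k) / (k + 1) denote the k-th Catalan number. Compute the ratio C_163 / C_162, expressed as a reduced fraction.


Using C_k = (2k)! / (k! (k+1)!), the ratio C_{k+1}/C_k simplifies to
C_{k+1}/C_k = [(2k+2)! / ((k+1)! (k+2)!)] * [k! (k+1)! / (2k)!]
 = (2k+2)(2k+1) / ((k+1)(k+2)) = 2(2k+1) / (k+2).
For k = 162: 2(2*162 + 1) / (162 + 2) = 650/164 = 325/82.

325/82


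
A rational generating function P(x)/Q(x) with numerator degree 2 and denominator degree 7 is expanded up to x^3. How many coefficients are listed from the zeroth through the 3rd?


Expanding up to x^3 gives the coefficients for x^0, x^1, ..., x^3.
That is 3 + 1 = 4 coefficients in total.

4


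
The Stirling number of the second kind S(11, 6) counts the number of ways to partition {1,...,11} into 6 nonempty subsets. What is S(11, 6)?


Using the explicit formula S(n,k) = (1/k!) sum_{j=0}^{k} (-1)^(k-j) C(k,j) j^n:
S(11, 6) = 179487
Equivalently, S(n,k) is n! times the coefficient of x^n in the EGF (e^x - 1)^k / k!.

179487


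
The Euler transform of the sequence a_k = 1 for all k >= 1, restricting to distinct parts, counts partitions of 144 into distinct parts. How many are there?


Partitions of 144 into distinct parts can be computed via generating function.
Product (1+x)(1+x^2)(1+x^3)...
The coefficient of x^144 = 12769602

12769602


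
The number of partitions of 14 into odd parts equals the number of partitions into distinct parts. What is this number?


Computing partitions of 14 into odd parts (1, 3, 5, ...):
Using the generating function prod_{k>=0} 1/(1-x^(2k+1)),
the count is 22

22


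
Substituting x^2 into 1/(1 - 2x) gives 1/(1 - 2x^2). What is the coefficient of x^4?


The coefficient of x^(2m) in 1/(1 - 2x^2) is 2^m.
With n = 4 = 2*2, the coefficient is 2^2 = 4.

4


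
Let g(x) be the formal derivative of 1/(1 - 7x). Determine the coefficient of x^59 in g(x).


Differentiate termwise: d/dx sum_{k>=0} 7^k x^k = sum_{k>=1} k 7^k x^(k-1) = sum_{j>=0} (j+1) 7^(j+1) x^j.
Equivalently, d/dx [1/(1 - 7x)] = 7/(1 - 7x)^2.
For j = 59: 60 * 7^60 = 60 * 508021860739623365322188197652216501772434524836001 = 30481311644377401919331291859132990106346071490160060.

30481311644377401919331291859132990106346071490160060


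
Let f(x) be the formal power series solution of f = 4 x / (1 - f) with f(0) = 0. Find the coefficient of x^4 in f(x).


Apply Lagrange inversion: f = 4 x * phi(f) with phi(t) = 1/(1 - t), so
[x^n] f = 4^n * (1/n) [t^(n-1)] phi(t)^n = 4^n * (1/n) [t^(n-1)] (1 - t)^(-n) = 4^n * (1/n) C(2n - 2, n - 1) = 4^n * C_{n-1}.
For n = 4: C_3 = C(6, 3) / 4 = 20/4 = 5.
With the 4^4 = 256 factor, the coefficient is 256 * 5 = 1280.

1280


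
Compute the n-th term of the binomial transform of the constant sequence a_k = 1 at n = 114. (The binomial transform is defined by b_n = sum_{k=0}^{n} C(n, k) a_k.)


With a_k = 1 for all k, b_n = sum_{k=0}^{n} C(n, k) = 2^n by the binomial theorem.
For n = 114: 2^114 = 20769187434139310514121985316880384.

20769187434139310514121985316880384


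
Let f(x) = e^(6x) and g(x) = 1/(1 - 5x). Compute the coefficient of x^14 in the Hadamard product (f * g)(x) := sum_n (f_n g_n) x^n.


Expanding: f_k = 6^k/k! (from e^(6x)) and g_k = 5^k (from 1/(1 - 5x)). So the Hadamard coefficient (f * g)_k = 6^k 5^k / k! = (30)^k / k!.
For k = 14: 30^14/14! = 478296900000000000000/87178291200 = 38443359375000/7007.

38443359375000/7007


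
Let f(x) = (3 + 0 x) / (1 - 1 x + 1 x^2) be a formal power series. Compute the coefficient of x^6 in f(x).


Write f(x) = sum_{k>=0} a_k x^k. Multiplying both sides by 1 - 1 x + 1 x^2 gives
(1 - 1 x + 1 x^2) sum_{k>=0} a_k x^k = 3 + 0 x.
Matching coefficients:
 x^0: a_0 = 3
 x^1: a_1 - 1 a_0 = 0  =>  a_1 = 1*3 + 0 = 3
 x^k (k >= 2): a_k = 1 a_{k-1} - 1 a_{k-2}.
Iterating: a_2 = 0, a_3 = -3, a_4 = -3, a_5 = 0, a_6 = 3.
So the coefficient of x^6 is 3.

3


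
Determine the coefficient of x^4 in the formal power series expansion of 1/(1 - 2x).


The geometric series identity gives 1/(1 - c x) = sum_{k>=0} c^k x^k, so the coefficient of x^k is c^k.
Here c = 2 and k = 4.
Computing: 2^4 = 16

16


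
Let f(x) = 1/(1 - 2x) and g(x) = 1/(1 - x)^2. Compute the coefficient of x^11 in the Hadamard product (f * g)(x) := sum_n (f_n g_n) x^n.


f has coefficients f_k = 2^k. For g = 1/(1 - x)^2 the coefficient is g_k = C(k + 1, 1) = k + 1. The Hadamard coefficient is (f * g)_k = 2^k * (k + 1).
For k = 11: 2^11 * 12 = 2048 * 12 = 24576.

24576


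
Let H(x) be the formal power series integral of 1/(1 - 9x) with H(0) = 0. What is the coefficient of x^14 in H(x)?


1/(1 - 9x) = sum_{k>=0} 9^k x^k. Integrating termwise with H(0) = 0:
H(x) = sum_{k>=0} 9^k x^(k+1) / (k+1) = sum_{m>=1} 9^(m-1) x^m / m.
For m = 14: 9^13/14 = 2541865828329/14 = 2541865828329/14.

2541865828329/14


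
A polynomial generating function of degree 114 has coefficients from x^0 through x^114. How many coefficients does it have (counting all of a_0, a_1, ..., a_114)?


A polynomial of degree 114 takes the form a_0 + a_1 x + ... + a_114 x^114.
The number of coefficients is 114 + 1 = 115.

115


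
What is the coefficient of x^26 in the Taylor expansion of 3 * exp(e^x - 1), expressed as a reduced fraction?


exp(e^x - 1) = sum_{k>=0} Bell_k x^k / k!, where Bell_k is the k-th Bell number.
So the coefficient of x^26 is 3 * Bell_26 / 26!.
Computing: Bell_26 = 49631246523618756274 and 26! = 403291461126605635584000000, giving
3 * 49631246523618756274/403291461126605635584000000 = 1459742544812316361/3953837854182408192000000.

1459742544812316361/3953837854182408192000000


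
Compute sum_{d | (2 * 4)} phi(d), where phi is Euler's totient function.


First, 2 * 4 = 8. One classical identity is sum_{d | n} phi(d) = n (each k in [1, n] has a unique gcd with n, and among the k's with gcd(k, n) = n/d there are phi(d) of them). So the sum equals 8. We also verify directly:
Divisors of 8: 1, 2, 4, 8.
phi values: 1, 1, 2, 4.
Sum = 8.

8


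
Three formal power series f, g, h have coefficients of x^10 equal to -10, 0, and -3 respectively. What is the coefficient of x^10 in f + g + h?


Series addition is componentwise:
-10 + 0 + -3
= -13

-13


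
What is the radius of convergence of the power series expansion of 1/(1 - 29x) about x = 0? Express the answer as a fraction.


Expanding 1/(1 - 29x) = sum_{k>=0} 29^k x^k, the series converges when |29x| < 1, i.e., |x| < 1/29.
So the radius of convergence is 1/29 = 1/29.

1/29


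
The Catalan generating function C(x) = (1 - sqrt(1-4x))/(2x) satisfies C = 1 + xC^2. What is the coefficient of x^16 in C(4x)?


Substituting x -> 4x scales the n-th coefficient by 4^n, so [x^16] C(4x) = 4^16 * C_16.
C_16 = C(2*16, 16)/(17) = 601080390/17 = 35357670.
So 4^16 * 35357670 = 4294967296 * 35357670 = 151860036312760320.

151860036312760320


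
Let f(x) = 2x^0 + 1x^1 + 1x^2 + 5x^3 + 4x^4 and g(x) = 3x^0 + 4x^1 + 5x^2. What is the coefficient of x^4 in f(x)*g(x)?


Cauchy product at x^4:
1*5 + 5*4 + 4*3
= 37

37


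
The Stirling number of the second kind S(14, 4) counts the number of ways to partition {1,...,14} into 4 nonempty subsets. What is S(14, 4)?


Using the explicit formula S(n,k) = (1/k!) sum_{j=0}^{k} (-1)^(k-j) C(k,j) j^n:
S(14, 4) = 10391745
Equivalently, S(n,k) is n! times the coefficient of x^n in the EGF (e^x - 1)^k / k!.

10391745


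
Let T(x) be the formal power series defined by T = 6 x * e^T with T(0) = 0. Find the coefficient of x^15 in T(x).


Apply the Lagrange inversion formula: if T = 6 x * phi(T) with phi(t) = e^t, then
[x^n] T = 6^n * (1/n) [t^(n-1)] phi(t)^n = 6^n * (1/n) [t^(n-1)] e^(n t) = 6^n * (1/n) * n^(n-1) / (n-1)! = 6^n * n^(n-1) / n!.
When c = 1 this is the Cayley count of rooted labeled trees on n vertices, divided by n!.
For n = 15: 6^15 * 15^14 / 15! = 470184984576 * 29192926025390625/1307674368000 = 73549358458593750000/7007.

73549358458593750000/7007


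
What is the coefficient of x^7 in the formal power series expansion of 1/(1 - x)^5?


The expansion 1/(1 - x)^r = sum_{k>=0} C(k + r - 1, r - 1) x^k follows from the multiset / negative-binomial theorem (or from repeated differentiation of the geometric series).
For r = 5 and k = 7:
C(11, 4) = 39916800 / (24 * 5040) = 330.

330


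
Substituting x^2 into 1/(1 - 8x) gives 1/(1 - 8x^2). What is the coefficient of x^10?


The coefficient of x^(2m) in 1/(1 - 8x^2) is 8^m.
With n = 10 = 2*5, the coefficient is 8^5 = 32768.

32768


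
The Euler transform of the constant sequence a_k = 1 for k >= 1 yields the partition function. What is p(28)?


The Euler transform converts the sequence a_k = 1 into the number of integer partitions.
Using the recurrence or dynamic programming:
p(28) = 3718

3718


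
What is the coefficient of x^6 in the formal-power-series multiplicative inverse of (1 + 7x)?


The inverse is 1/(1 + 7x). Apply the geometric identity 1/(1 - y) = sum_{k>=0} y^k with y = -7x:
1/(1 + 7x) = sum_{k>=0} (-7)^k x^k.
So the coefficient of x^6 is (-7)^6 = 117649.

117649


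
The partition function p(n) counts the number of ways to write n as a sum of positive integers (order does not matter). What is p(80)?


Using the generating function prod_{k>=1} 1/(1-x^k), we compute p(80).
By dynamic programming over parts 1 through 80:
p(80) = 15796476

15796476


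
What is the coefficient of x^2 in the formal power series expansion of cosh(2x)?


The Maclaurin series is cosh(t) = sum_{m>=0} t^(2m) / (2m)!, so substituting t = 2x, only even powers of x are nonzero, with coefficient of x^(2m) equal to 2^(2m) / (2m)!.
For x^2 the coefficient is 2^2/2! = 4/2 = 2.

2


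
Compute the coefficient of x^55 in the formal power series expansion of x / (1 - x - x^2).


Let f(x) = sum_{k>=0} a_k x^k. Multiplying f(x) * (1 - x - x^2) = x and matching coefficients gives a_0 = 0, a_1 = 1, and a_k = a_{k-1} + a_{k-2} for k >= 2. These are the Fibonacci numbers F_k.
Iterating from F_0 = 0, F_1 = 1:
F_0=0, F_1=1, F_2=1, F_3=2, F_4=3, F_5=5, F_6=8, F_7=13, F_8=21, F_9=34, ...
F_55 = 139583862445.

139583862445


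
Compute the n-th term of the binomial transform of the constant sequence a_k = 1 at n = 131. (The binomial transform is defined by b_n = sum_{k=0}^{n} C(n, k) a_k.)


With a_k = 1 for all k, b_n = sum_{k=0}^{n} C(n, k) = 2^n by the binomial theorem.
For n = 131: 2^131 = 2722258935367507707706996859454145691648.

2722258935367507707706996859454145691648


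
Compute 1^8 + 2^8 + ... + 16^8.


This power sum has a closed form given by Faulhaber's formula
sum_{k=1}^{m} k^p = (1 / (p + 1)) * sum_{j=0}^{p} C(p + 1, j) B_j m^(p + 1 - j),
but for small m direct computation is fastest:
1 + 256 + 6561 + 65536 + 390625 + 1679616 + 5764801 + 16777216 + 43046721 + 100000000 + 214358881 + 429981696 + 815730721 + 1475789056 + 2562890625 + 4294967296 = 9961449608.

9961449608


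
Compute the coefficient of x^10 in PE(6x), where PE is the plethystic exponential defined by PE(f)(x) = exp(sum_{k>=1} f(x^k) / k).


With f(x) = 6x, the exponent is sum_{k>=1} 6 x^k / k = 6 * (-ln(1 - x)). Exponentiating:
PE(6x) = exp(-6 ln(1 - x)) = 1/(1 - x)^6.
By the negative binomial expansion, [x^n] 1/(1 - x)^6 = C(n + 5, 5).
For n = 10: C(15, 5) = 3003.

3003


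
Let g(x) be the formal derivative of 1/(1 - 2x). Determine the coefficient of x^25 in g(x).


Differentiate termwise: d/dx sum_{k>=0} 2^k x^k = sum_{k>=1} k 2^k x^(k-1) = sum_{j>=0} (j+1) 2^(j+1) x^j.
Equivalently, d/dx [1/(1 - 2x)] = 2/(1 - 2x)^2.
For j = 25: 26 * 2^26 = 26 * 67108864 = 1744830464.

1744830464


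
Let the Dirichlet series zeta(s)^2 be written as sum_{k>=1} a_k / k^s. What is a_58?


The Dirichlet convolution of the constant function 1 with itself gives (1 * 1)(k) = sum_{d | k} 1 = d(k), the number of positive divisors of k.
Since zeta(s) = sum_{k>=1} 1/k^s, we have zeta(s)^2 = sum_{k>=1} d(k)/k^s, so a_k = d(k).
For k = 58: the divisors are 1, 2, 29, 58.
Count = 4.

4


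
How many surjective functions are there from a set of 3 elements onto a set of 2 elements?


By inclusion-exclusion on which target elements are missed, the number of surjections from an n-set onto a k-set is
surj(n, k) = sum_{j=0}^{k} (-1)^j C(k, j) (k - j)^n.
Equivalently surj(n, k) = k! * S(n, k), where S(n, k) is the Stirling number of the second kind.
For n = 3, k = 2:
S(3, 2) = 3, so
surj = 2! * 3 = 2 * 3 = 6.

6


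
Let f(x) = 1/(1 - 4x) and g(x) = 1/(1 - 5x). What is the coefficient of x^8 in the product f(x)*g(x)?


The coefficient of x^n in f*g is the Cauchy product: sum_{k=0}^{n} a^k * b^(n-k).
With a=4, b=5, n=8:
sum_{k=0}^{8} 4^k * 5^(8-k)
= 1690981

1690981


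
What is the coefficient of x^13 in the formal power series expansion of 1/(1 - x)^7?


The expansion 1/(1 - x)^r = sum_{k>=0} C(k + r - 1, r - 1) x^k follows from the multiset / negative-binomial theorem (or from repeated differentiation of the geometric series).
For r = 7 and k = 13:
C(19, 6) = 121645100408832000 / (720 * 6227020800) = 27132.

27132


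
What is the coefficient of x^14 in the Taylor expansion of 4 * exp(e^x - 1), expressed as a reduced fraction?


exp(e^x - 1) = sum_{k>=0} Bell_k x^k / k!, where Bell_k is the k-th Bell number.
So the coefficient of x^14 is 4 * Bell_14 / 14!.
Computing: Bell_14 = 190899322 and 14! = 87178291200, giving
4 * 190899322/87178291200 = 95449661/10897286400.

95449661/10897286400


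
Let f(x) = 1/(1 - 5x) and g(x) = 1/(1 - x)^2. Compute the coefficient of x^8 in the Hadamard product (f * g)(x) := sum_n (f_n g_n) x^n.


f has coefficients f_k = 5^k. For g = 1/(1 - x)^2 the coefficient is g_k = C(k + 1, 1) = k + 1. The Hadamard coefficient is (f * g)_k = 5^k * (k + 1).
For k = 8: 5^8 * 9 = 390625 * 9 = 3515625.

3515625


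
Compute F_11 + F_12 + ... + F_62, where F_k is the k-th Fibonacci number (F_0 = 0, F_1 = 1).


Use the identity sum_{k=0}^{N} F_k = F_{N+2} - 1 (which follows from F_{k+2} - F_{k+1} = F_k). Then
sum_{k=11}^{62} F_k = (F_{64} - 1) - (F_{12} - 1) = F_{64} - F_{12}.
Computing: F_{64} = 10610209857723, F_{12} = 144, so
Sum = 10610209857723 - 144 = 10610209857579.

10610209857579


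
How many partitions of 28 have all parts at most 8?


Using the generating function (1-x)^(-1)(1-x^2)^(-1)...(1-x^8)^(-1),
the coefficient of x^28 counts these restricted partitions.
Result = 1801

1801


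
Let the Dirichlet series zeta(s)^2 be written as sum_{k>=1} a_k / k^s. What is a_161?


The Dirichlet convolution of the constant function 1 with itself gives (1 * 1)(k) = sum_{d | k} 1 = d(k), the number of positive divisors of k.
Since zeta(s) = sum_{k>=1} 1/k^s, we have zeta(s)^2 = sum_{k>=1} d(k)/k^s, so a_k = d(k).
For k = 161: the divisors are 1, 7, 23, 161.
Count = 4.

4


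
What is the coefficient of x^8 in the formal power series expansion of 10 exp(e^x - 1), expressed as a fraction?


exp(e^x - 1) is the exponential generating function for the Bell numbers Bell_k: exp(e^x - 1) = sum_{k>=0} Bell_k x^k / k!.
So the coefficient of x^8 in 10 exp(e^x - 1) is 10 Bell_8 / 8!.
Computing: Bell_8 = 4140 and 8! = 40320, giving
10 * 4140/40320 = 115/112.

115/112


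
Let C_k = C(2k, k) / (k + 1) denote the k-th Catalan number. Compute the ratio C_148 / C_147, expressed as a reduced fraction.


Using C_k = (2k)! / (k! (k+1)!), the ratio C_{k+1}/C_k simplifies to
C_{k+1}/C_k = [(2k+2)! / ((k+1)! (k+2)!)] * [k! (k+1)! / (2k)!]
 = (2k+2)(2k+1) / ((k+1)(k+2)) = 2(2k+1) / (k+2).
For k = 147: 2(2*147 + 1) / (147 + 2) = 590/149 = 590/149.

590/149


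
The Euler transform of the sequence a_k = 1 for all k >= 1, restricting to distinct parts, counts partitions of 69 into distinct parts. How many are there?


Partitions of 69 into distinct parts can be computed via generating function.
Product (1+x)(1+x^2)(1+x^3)...
The coefficient of x^69 = 27130

27130


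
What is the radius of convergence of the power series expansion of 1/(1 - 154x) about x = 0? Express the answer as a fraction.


Expanding 1/(1 - 154x) = sum_{k>=0} 154^k x^k, the series converges when |154x| < 1, i.e., |x| < 1/154.
So the radius of convergence is 1/154 = 1/154.

1/154


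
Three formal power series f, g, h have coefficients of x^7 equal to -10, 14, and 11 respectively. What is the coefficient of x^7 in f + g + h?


Series addition is componentwise:
-10 + 14 + 11
= 15

15


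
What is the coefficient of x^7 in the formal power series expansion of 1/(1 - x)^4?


The negative binomial / multiset identity is
1/(1 - x)^r = sum_{k>=0} C(k + r - 1, r - 1) x^k.
Here r = 4 and k = 7, so the coefficient is
C(7 + 3, 3) = C(10, 3)
= 120

120


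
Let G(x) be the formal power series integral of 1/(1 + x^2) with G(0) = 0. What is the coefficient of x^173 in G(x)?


1/(1 + x^2) = sum_{j>=0} (-1)^j x^(2j). Integrating termwise with G(0) = 0:
G(x) = sum_{j>=0} (-1)^j x^(2j+1) / (2j+1) = arctan(x).
Only odd powers are nonzero. For x^173 write 173 = 2*86 + 1, giving
(-1)^86 / 173 = 1/173 = 1/173.

1/173


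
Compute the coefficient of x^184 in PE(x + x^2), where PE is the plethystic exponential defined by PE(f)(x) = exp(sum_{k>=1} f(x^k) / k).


With f(x) = x + x^2, the exponent is sum_{k>=1} (x^k + x^(2k)) / k = -ln(1 - x) - ln(1 - x^2). Exponentiating:
PE(x + x^2) = 1 / ((1 - x)(1 - x^2)).
This is the generating function for partitions of n into parts of size 1 or 2. The number of 2's can be any j in 0..92, and the rest are 1's, so
[x^184] = floor(184/2) + 1 = 93.

93


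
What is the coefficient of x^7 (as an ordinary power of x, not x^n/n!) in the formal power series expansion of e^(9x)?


The exponential series is e^y = sum_{k>=0} y^k / k!. Substituting y = 9x gives
e^(9x) = sum_{k>=0} 9^k x^k / k!.
So the coefficient of x^n is a^n/n! with a = 9, n = 7:
9^7 / 7! = 4782969/5040 = 531441/560

531441/560


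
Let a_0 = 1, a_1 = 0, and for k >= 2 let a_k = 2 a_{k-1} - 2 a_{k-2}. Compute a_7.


Iterating the recurrence forward:
a_0 = 1
a_1 = 0
a_2 = 2*0 - 2*1 = -2
a_3 = 2*-2 - 2*0 = -4
a_4 = 2*-4 - 2*-2 = -4
a_5 = 2*-4 - 2*-4 = 0
a_6 = 2*0 - 2*-4 = 8
a_7 = 2*8 - 2*0 = 16
So a_7 = 16.

16


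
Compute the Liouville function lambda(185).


The Liouville function is lambda(k) = (-1)^Omega(k), where Omega(k) counts the prime factors of k with multiplicity.
Factoring: 185 = 5 * 37, so Omega(185) = 2.
lambda(185) = (-1)^2 = 1.

1


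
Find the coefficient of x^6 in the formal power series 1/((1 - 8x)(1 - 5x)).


By partial fractions or Cauchy convolution:
The coefficient equals sum_{k=0}^{6} 8^k * 5^(6-k).
= 673009

673009


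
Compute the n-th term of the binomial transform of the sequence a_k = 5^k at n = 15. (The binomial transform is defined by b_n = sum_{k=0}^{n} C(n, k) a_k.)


With a_k = 5^k, b_n = sum_{k=0}^{n} C(n, k) 5^k = (1 + 5)^n by the binomial theorem.
For n = 15: (1 + 5)^15 = 6^15 = 470184984576.

470184984576


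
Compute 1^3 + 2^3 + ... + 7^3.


This power sum has a closed form given by Faulhaber's formula
sum_{k=1}^{m} k^p = (1 / (p + 1)) * sum_{j=0}^{p} C(p + 1, j) B_j m^(p + 1 - j),
but for small m direct computation is fastest:
1 + 8 + 27 + 64 + 125 + 216 + 343 = 784.

784


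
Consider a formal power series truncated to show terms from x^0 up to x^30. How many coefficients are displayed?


From x^0 to x^30 inclusive, the count is 30 - 0 + 1 = 31.

31


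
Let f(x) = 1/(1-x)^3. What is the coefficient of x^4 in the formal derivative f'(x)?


Differentiate: d/dx [ 1/(1-x)^r ] = r / (1-x)^(r+1).
Here r = 3, so f'(x) = 3 / (1-x)^4.
The expansion of 1/(1-x)^(r+1) has coefficient of x^n equal to C(n+r, r).
So the coefficient of x^4 in f'(x) is
3 * C(7, 3) = 3 * 35 = 105

105


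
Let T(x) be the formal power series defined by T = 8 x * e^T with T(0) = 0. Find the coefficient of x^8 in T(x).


Apply the Lagrange inversion formula: if T = 8 x * phi(T) with phi(t) = e^t, then
[x^n] T = 8^n * (1/n) [t^(n-1)] phi(t)^n = 8^n * (1/n) [t^(n-1)] e^(n t) = 8^n * (1/n) * n^(n-1) / (n-1)! = 8^n * n^(n-1) / n!.
When c = 1 this is the Cayley count of rooted labeled trees on n vertices, divided by n!.
For n = 8: 8^8 * 8^7 / 8! = 16777216 * 2097152/40320 = 274877906944/315.

274877906944/315


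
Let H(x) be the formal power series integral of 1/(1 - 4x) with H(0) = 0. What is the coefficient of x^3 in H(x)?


1/(1 - 4x) = sum_{k>=0} 4^k x^k. Integrating termwise with H(0) = 0:
H(x) = sum_{k>=0} 4^k x^(k+1) / (k+1) = sum_{m>=1} 4^(m-1) x^m / m.
For m = 3: 4^2/3 = 16/3 = 16/3.

16/3


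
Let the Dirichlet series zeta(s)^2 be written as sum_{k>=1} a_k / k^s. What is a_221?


The Dirichlet convolution of the constant function 1 with itself gives (1 * 1)(k) = sum_{d | k} 1 = d(k), the number of positive divisors of k.
Since zeta(s) = sum_{k>=1} 1/k^s, we have zeta(s)^2 = sum_{k>=1} d(k)/k^s, so a_k = d(k).
For k = 221: the divisors are 1, 13, 17, 221.
Count = 4.

4


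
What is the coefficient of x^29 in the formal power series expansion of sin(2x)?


The Maclaurin series is sin(t) = sum_{k>=0} (-1)^k t^(2k+1) / (2k+1)!, so substituting t = 2x, only odd powers of x are nonzero, with coefficient of x^(2k+1) equal to (-1)^k 2^(2k+1) / (2k+1)!.
Write 29 = 2*14 + 1, giving the coefficient (-1)^14 * 2^29 / 29! = 536870912/8841761993739701954543616000000 = 16/263505041412702261046875.

16/263505041412702261046875


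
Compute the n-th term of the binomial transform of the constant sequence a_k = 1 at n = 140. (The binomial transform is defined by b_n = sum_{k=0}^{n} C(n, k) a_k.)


With a_k = 1 for all k, b_n = sum_{k=0}^{n} C(n, k) = 2^n by the binomial theorem.
For n = 140: 2^140 = 1393796574908163946345982392040522594123776.

1393796574908163946345982392040522594123776


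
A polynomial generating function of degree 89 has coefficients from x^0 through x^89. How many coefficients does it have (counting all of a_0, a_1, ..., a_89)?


A polynomial of degree 89 takes the form a_0 + a_1 x + ... + a_89 x^89.
The number of coefficients is 89 + 1 = 90.

90


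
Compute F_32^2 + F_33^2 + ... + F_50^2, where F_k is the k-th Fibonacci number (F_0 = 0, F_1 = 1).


There is a standard identity sum_{k=0}^{N} F_k^2 = F_N * F_{N+1} (proved inductively from the telescoping relation F_k^2 = F_k F_{k+1} - F_{k-1} F_k). Then
sum_{k=32}^{50} F_k^2 = F_50 F_51 - F_31 F_32.
Computing: F_50 = 12586269025, F_51 = 20365011074, F_31 = 1346269, F_32 = 2178309.
Sum = 12586269025 * 20365011074 - 1346269 * 2178309 = 256319505141878303729.

256319505141878303729


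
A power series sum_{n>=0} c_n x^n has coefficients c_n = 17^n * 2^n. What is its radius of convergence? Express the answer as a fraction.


By the root test (Cauchy-Hadamard), the radius is R = 1 / limsup_n |c_n|^(1/n).
Here |c_n|^(1/n) = (17^n * 2^n)^(1/n) = 17 * 2 = 34 for all n.
So R = 1/34 = 1/34.

1/34


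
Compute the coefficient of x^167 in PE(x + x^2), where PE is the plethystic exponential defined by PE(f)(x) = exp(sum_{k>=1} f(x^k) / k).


With f(x) = x + x^2, the exponent is sum_{k>=1} (x^k + x^(2k)) / k = -ln(1 - x) - ln(1 - x^2). Exponentiating:
PE(x + x^2) = 1 / ((1 - x)(1 - x^2)).
This is the generating function for partitions of n into parts of size 1 or 2. The number of 2's can be any j in 0..83, and the rest are 1's, so
[x^167] = floor(167/2) + 1 = 84.

84


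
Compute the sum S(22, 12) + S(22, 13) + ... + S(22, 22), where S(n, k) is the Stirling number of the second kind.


By definition, S(n, k) counts partitions of an n-set into exactly k nonempty blocks.
Computing row n = 22 for k = 12..22:
S(22, k): 108823356051137, 22496861868481, 3295165281331, 345615943200, 26046574004, 1404142047, 53374629, 1389850, 23485, 231, 1
Sum = 134988504648396.

134988504648396


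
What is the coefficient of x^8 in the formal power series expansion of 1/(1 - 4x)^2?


The general identity 1/(1 - c x)^r = sum_{k>=0} c^k C(k + r - 1, r - 1) x^k follows by substituting y = c x into 1/(1 - y)^r = sum_{k>=0} C(k + r - 1, r - 1) y^k.
For c = 4, r = 2, k = 8:
4^8 * C(9, 1) = 65536 * 9 = 589824.

589824


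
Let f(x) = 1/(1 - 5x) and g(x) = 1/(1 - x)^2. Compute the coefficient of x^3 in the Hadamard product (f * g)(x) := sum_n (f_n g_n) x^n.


f has coefficients f_k = 5^k. For g = 1/(1 - x)^2 the coefficient is g_k = C(k + 1, 1) = k + 1. The Hadamard coefficient is (f * g)_k = 5^k * (k + 1).
For k = 3: 5^3 * 4 = 125 * 4 = 500.

500


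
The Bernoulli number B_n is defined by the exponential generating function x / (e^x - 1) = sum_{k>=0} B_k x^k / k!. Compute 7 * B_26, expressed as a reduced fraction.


Bernoulli numbers can also be computed recursively via B_0 = 1 and sum_{j=0}^{m} C(m+1, j) B_j = 0 for m >= 1. Odd-index Bernoulli numbers vanish for k >= 3.
Computing B_26 = 8553103/6, so 7 * B_26 = 7 * 8553103/6 = 59871721/6.

59871721/6


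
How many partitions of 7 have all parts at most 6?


Using the generating function (1-x)^(-1)(1-x^2)^(-1)...(1-x^6)^(-1),
the coefficient of x^7 counts these restricted partitions.
Result = 14

14


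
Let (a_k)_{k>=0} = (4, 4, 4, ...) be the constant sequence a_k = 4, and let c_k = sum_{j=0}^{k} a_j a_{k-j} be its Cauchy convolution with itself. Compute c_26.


Since a_j = 4 for all j >= 0, the convolution sum becomes
c_k = sum_{j=0}^{k} 4 * 4 = 16 * (k + 1).
Equivalently, the generating function of (a_k) is 4/(1 - x) and its square is 16/(1 - x)^2 = sum_{k>=0} 16(k + 1) x^k.
For k = 26: 16 * 27 = 432.

432


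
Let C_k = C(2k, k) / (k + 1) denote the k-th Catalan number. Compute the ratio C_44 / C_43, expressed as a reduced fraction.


Using C_k = (2k)! / (k! (k+1)!), the ratio C_{k+1}/C_k simplifies to
C_{k+1}/C_k = [(2k+2)! / ((k+1)! (k+2)!)] * [k! (k+1)! / (2k)!]
 = (2k+2)(2k+1) / ((k+1)(k+2)) = 2(2k+1) / (k+2).
For k = 43: 2(2*43 + 1) / (43 + 2) = 174/45 = 58/15.

58/15


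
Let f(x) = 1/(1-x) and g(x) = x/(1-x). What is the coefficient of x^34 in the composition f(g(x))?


First simplify the composition: f(g(x)) = 1/(1 - x/(1-x)) = (1-x)/((1-x) - x) = (1-x)/(1-2x).
Now extract the coefficient. Write (1-x)/(1-2x) = 1/(1-2x) - x/(1-2x).
The coefficient of x^n in 1/(1-2x) is 2^n, and in x/(1-2x) is 2^(n-1) (for n >= 1).
So the coefficient of x^34 is 2^34 - 2^33 = 17179869184 - 8589934592 = 8589934592.

8589934592


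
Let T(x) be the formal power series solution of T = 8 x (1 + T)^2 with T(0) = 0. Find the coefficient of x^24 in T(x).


Apply the Lagrange inversion formula: if T = 8 x * phi(T) with phi(t) = (1 + t)^2, then [x^n] T = 8^n * (1/n) [t^(n-1)] phi(t)^n = 8^n * (1/n) [t^(n-1)] (1 + t)^(2n) = 8^n * (1/n) C(2n, n-1).
Using the identity C(2n, n-1) = C(2n, n) * n / (n+1), the unscaled factor equals C(2n, n) / (n+1) = C_n, the n-th Catalan number.
For n = 24: C_24 = C(48, 24) / 25 = 32247603683100/25 = 1289904147324.
With the 8^24 = 4722366482869645213696 factor, the coefficient is 4722366482869645213696 * 1289904147324 = 6091400111437406562014936646549504.

6091400111437406562014936646549504


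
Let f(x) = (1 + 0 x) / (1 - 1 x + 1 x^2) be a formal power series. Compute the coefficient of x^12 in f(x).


Write f(x) = sum_{k>=0} a_k x^k. Multiplying both sides by 1 - 1 x + 1 x^2 gives
(1 - 1 x + 1 x^2) sum_{k>=0} a_k x^k = 1 + 0 x.
Matching coefficients:
 x^0: a_0 = 1
 x^1: a_1 - 1 a_0 = 0  =>  a_1 = 1*1 + 0 = 1
 x^k (k >= 2): a_k = 1 a_{k-1} - 1 a_{k-2}.
Iterating: a_2 = 0, a_3 = -1, a_4 = -1, a_5 = 0, a_6 = 1, a_7 = 1, a_8 = 0, a_9 = -1, a_10 = -1, a_11 = 0, a_12 = 1.
So the coefficient of x^12 is 1.

1


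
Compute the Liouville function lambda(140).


The Liouville function is lambda(k) = (-1)^Omega(k), where Omega(k) counts the prime factors of k with multiplicity.
Factoring: 140 = 2 * 2 * 5 * 7, so Omega(140) = 4.
lambda(140) = (-1)^4 = 1.

1


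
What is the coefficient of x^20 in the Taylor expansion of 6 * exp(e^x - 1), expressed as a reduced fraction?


exp(e^x - 1) = sum_{k>=0} Bell_k x^k / k!, where Bell_k is the k-th Bell number.
So the coefficient of x^20 is 6 * Bell_20 / 20!.
Computing: Bell_20 = 51724158235372 and 20! = 2432902008176640000, giving
6 * 51724158235372/2432902008176640000 = 263898766507/2068794224640000.

263898766507/2068794224640000


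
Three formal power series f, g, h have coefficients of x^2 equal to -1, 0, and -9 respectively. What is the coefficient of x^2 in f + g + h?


Series addition is componentwise:
-1 + 0 + -9
= -10

-10


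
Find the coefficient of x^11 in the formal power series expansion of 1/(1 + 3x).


Write 1/(1 + c x) = 1/(1 - (-c) x) and apply the geometric-series identity
1/(1 - y) = sum_{k>=0} y^k to get 1/(1 + c x) = sum_{k>=0} (-c)^k x^k.
So the coefficient of x^k is (-c)^k = (-1)^k * c^k.
Here c = 3 and k = 11:
(-3)^11 = -1 * 177147 = -177147

-177147


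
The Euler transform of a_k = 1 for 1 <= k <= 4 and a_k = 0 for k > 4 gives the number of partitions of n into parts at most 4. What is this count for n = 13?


Partitions of 13 into parts at most 4:
Using generating function (1-x)^(-1)(1-x^2)^(-1)...(1-x^4)^(-1),
the coefficient of x^13 = 39

39


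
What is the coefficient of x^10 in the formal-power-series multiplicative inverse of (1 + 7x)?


The inverse is 1/(1 + 7x). Apply the geometric identity 1/(1 - y) = sum_{k>=0} y^k with y = -7x:
1/(1 + 7x) = sum_{k>=0} (-7)^k x^k.
So the coefficient of x^10 is (-7)^10 = 282475249.

282475249


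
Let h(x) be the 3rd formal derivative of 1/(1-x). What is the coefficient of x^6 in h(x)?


Differentiating 3 times: d^3/dx^3 [1/(1-x)] = 3!/(1-x)^4.
The expansion 1/(1-x)^4 = sum_{k>=0} C(k+3, 3) x^k, so the coefficient of x^n in 3!/(1-x)^4 is 3! * C(n+3, 3).
For n = 6: 6 * C(9, 3) = 6 * 84 = 504

504


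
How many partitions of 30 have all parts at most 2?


Using the generating function (1-x)^(-1)(1-x^2)^(-1),
the coefficient of x^30 counts these restricted partitions.
Result = 16

16


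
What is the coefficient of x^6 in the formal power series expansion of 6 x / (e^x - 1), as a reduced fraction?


The exponential generating function for Bernoulli numbers is
x / (e^x - 1) = sum_{k>=0} B_k x^k / k!.
So the coefficient of x^6 in 6 x / (e^x - 1) is 6 B_6 / 6!.
Computing: B_6 = 1/42, 6! = 720, giving
6 * 1/42 / 720 = 1/5040.

1/5040


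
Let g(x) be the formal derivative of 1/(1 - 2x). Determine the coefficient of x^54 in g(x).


Differentiate termwise: d/dx sum_{k>=0} 2^k x^k = sum_{k>=1} k 2^k x^(k-1) = sum_{j>=0} (j+1) 2^(j+1) x^j.
Equivalently, d/dx [1/(1 - 2x)] = 2/(1 - 2x)^2.
For j = 54: 55 * 2^55 = 55 * 36028797018963968 = 1981583836043018240.

1981583836043018240


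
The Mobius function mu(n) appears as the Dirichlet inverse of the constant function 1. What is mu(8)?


8 has a squared prime factor, so mu(8) = 0.
Factorization reveals a repeated prime.

0


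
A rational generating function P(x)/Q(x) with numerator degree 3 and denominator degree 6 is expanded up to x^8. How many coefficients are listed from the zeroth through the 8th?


Expanding up to x^8 gives the coefficients for x^0, x^1, ..., x^8.
That is 8 + 1 = 9 coefficients in total.

9


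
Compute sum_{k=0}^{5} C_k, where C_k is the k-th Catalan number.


C_0 through C_5: 1, 1, 2, 5, 14, 42
Sum = 1 + 1 + 2 + 5 + 14 + 42
= 65

65


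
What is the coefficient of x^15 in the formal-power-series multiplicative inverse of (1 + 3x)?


The inverse is 1/(1 + 3x). Apply the geometric identity 1/(1 - y) = sum_{k>=0} y^k with y = -3x:
1/(1 + 3x) = sum_{k>=0} (-3)^k x^k.
So the coefficient of x^15 is (-3)^15 = -14348907.

-14348907


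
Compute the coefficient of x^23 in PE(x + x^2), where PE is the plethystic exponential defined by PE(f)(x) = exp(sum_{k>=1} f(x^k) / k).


With f(x) = x + x^2, the exponent is sum_{k>=1} (x^k + x^(2k)) / k = -ln(1 - x) - ln(1 - x^2). Exponentiating:
PE(x + x^2) = 1 / ((1 - x)(1 - x^2)).
This is the generating function for partitions of n into parts of size 1 or 2. The number of 2's can be any j in 0..11, and the rest are 1's, so
[x^23] = floor(23/2) + 1 = 12.

12


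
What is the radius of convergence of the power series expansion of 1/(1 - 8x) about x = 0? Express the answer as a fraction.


Expanding 1/(1 - 8x) = sum_{k>=0} 8^k x^k, the series converges when |8x| < 1, i.e., |x| < 1/8.
So the radius of convergence is 1/8 = 1/8.

1/8


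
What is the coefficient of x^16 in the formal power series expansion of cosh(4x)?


The Maclaurin series is cosh(t) = sum_{m>=0} t^(2m) / (2m)!, so substituting t = 4x, only even powers of x are nonzero, with coefficient of x^(2m) equal to 4^(2m) / (2m)!.
For x^16 the coefficient is 4^16/16! = 4294967296/20922789888000 = 131072/638512875.

131072/638512875


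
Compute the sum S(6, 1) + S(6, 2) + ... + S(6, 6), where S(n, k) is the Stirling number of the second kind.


By definition, S(n, k) counts partitions of an n-set into exactly k nonempty blocks.
Computing row n = 6 for k = 1..6:
S(6, k): 1, 31, 90, 65, 15, 1
Sum = 203. (This equals Bell_6 since the sum runs over all k.)

203


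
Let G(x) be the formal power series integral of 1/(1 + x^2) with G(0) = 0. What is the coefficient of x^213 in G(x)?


1/(1 + x^2) = sum_{j>=0} (-1)^j x^(2j). Integrating termwise with G(0) = 0:
G(x) = sum_{j>=0} (-1)^j x^(2j+1) / (2j+1) = arctan(x).
Only odd powers are nonzero. For x^213 write 213 = 2*106 + 1, giving
(-1)^106 / 213 = 1/213 = 1/213.

1/213


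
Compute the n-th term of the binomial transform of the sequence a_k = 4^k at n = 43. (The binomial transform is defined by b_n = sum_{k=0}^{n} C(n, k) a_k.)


With a_k = 4^k, b_n = sum_{k=0}^{n} C(n, k) 4^k = (1 + 4)^n by the binomial theorem.
For n = 43: (1 + 4)^43 = 5^43 = 1136868377216160297393798828125.

1136868377216160297393798828125


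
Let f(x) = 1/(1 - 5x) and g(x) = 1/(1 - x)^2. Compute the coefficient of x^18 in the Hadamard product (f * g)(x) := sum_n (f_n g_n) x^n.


f has coefficients f_k = 5^k. For g = 1/(1 - x)^2 the coefficient is g_k = C(k + 1, 1) = k + 1. The Hadamard coefficient is (f * g)_k = 5^k * (k + 1).
For k = 18: 5^18 * 19 = 3814697265625 * 19 = 72479248046875.

72479248046875


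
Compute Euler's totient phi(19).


phi(n) counts integers in [1, n] coprime to n. Using the multiplicative formula phi(n) = n * prod_{p | n} (1 - 1/p):
19 = 19, so
phi(19) = 19 * (1 - 1/19) = 18.

18


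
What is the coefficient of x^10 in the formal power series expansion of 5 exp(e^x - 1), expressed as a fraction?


exp(e^x - 1) is the exponential generating function for the Bell numbers Bell_k: exp(e^x - 1) = sum_{k>=0} Bell_k x^k / k!.
So the coefficient of x^10 in 5 exp(e^x - 1) is 5 Bell_10 / 10!.
Computing: Bell_10 = 115975 and 10! = 3628800, giving
5 * 115975/3628800 = 23195/145152.

23195/145152


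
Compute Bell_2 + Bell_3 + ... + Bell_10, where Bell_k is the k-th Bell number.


Recall Bell_k counts set partitions of a k-set (with Bell_0 = 1 by convention).
Bell_2 through Bell_10: 2, 5, 15, 52, 203, 877, 4140, 21147, 115975
Sum = 2 + 5 + 15 + 52 + 203 + 877 + 4140 + 21147 + 115975 = 142416.

142416


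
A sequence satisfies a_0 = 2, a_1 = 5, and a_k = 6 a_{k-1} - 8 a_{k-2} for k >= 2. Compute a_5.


The characteristic equation is t^2 - 6 t + 8 = 0, with roots r_1 = 4 and r_2 = 2 (so c_1 = r_1 + r_2, c_2 = -r_1 r_2 as required).
One can use the closed form a_n = A r_1^n + B r_2^n, but direct iteration is more reliable:
a_0 = 2, a_1 = 5, a_2 = 14, a_3 = 44, a_4 = 152, a_5 = 560.
So a_5 = 560.

560
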